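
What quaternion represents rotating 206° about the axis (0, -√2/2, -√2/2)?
-0.225 - 0.689j - 0.689k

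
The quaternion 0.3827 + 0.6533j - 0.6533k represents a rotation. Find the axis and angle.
axis = (0, √2/2, -√2/2), θ = 3π/4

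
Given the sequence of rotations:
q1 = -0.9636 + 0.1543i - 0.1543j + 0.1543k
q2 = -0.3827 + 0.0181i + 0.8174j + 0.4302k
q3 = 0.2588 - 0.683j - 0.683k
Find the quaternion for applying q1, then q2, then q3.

q2 · q1 = 0.4257 + 0.116i - 0.665j - 0.6025k
q3 · q2 · q1 = -0.7555 - 0.0127i - 0.5421j - 0.3675k
-0.7555 - 0.0127i - 0.5421j - 0.3675k


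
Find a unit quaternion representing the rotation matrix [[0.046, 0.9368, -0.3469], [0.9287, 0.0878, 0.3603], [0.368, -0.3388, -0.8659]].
-0.2588 + 0.6753i + 0.6906j + 0.0078k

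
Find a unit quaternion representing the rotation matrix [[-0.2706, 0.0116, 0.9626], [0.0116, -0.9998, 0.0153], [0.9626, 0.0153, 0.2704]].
0.6039i + 0.0096j + 0.797k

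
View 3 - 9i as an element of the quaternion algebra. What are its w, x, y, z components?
3 - 9i + 0j + 0k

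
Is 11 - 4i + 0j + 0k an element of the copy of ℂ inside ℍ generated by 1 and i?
Yes. The quaternion 11 - 4i has j- and k-coefficients y = z = 0, so it lies in the complex subalgebra spanned by 1 and i.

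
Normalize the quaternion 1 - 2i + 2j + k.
0.3162 - 0.6325i + 0.6325j + 0.3162k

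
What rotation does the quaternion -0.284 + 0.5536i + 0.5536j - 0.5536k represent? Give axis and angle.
axis = (√3/3, √3/3, -√3/3), θ = 213°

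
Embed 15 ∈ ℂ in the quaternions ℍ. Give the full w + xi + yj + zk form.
15 + 0i + 0j + 0k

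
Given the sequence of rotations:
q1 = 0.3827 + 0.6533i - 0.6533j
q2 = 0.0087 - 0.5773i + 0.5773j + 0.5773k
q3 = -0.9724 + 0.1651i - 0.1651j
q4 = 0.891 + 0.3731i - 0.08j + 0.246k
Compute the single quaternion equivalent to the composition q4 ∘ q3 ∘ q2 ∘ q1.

q2 · q1 = 0.7576 + 0.1619i + 0.5924j + 0.2209k
q3 · q2 · q1 = -0.6656 - 0.0688i - 0.7376j - 0.0903k
q4 · q3 · q2 · q1 = -0.6042 - 0.121i - 0.5872j - 0.5249k
-0.6042 - 0.121i - 0.5872j - 0.5249k


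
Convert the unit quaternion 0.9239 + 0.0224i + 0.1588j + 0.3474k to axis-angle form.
axis = (0.0585, 0.415, 0.9079), θ = π/4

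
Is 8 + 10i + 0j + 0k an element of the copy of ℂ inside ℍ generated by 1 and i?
Yes. The quaternion 8 + 10i has j- and k-coefficients y = z = 0, so it lies in the complex subalgebra spanned by 1 and i.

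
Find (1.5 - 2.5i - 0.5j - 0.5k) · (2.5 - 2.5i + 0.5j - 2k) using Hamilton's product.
-3.25 - 8.75i - 4.25j - 6.75k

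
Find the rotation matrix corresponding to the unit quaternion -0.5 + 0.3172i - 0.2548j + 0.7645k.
[[-0.2988, 0.6029, 0.7398], [-0.9261, -0.3702, -0.0724], [0.2302, -0.7068, 0.6689]]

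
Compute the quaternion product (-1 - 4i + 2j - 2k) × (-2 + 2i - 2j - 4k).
6 - 6i - 22j + 12k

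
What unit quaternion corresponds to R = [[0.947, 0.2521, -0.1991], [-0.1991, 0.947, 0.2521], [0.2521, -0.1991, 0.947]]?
0.9799 - 0.1151i - 0.1151j - 0.1151k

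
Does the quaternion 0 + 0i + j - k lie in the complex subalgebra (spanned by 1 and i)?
No. The quaternion j - k has j-coefficient y = 1 and k-coefficient z = -1, not both zero, so it does not lie in the complex subalgebra spanned by 1 and i.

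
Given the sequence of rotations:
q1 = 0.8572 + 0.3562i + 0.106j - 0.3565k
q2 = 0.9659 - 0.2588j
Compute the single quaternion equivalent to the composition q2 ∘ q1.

q2 · q1 = 0.8554 + 0.4363i - 0.1195j - 0.2522k
0.8554 + 0.4363i - 0.1195j - 0.2522k


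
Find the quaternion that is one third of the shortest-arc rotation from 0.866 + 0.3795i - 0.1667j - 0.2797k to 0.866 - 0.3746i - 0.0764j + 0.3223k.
0.976 + 0.1333i - 0.1526j - 0.0802k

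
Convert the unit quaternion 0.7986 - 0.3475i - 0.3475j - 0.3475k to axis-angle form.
axis = (-√3/3, -√3/3, -√3/3), θ = 74°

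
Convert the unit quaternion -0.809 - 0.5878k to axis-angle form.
axis = (0, 0, -1), θ = 288°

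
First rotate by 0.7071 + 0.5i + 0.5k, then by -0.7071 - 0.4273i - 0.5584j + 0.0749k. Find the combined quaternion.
-0.3238 - 0.9349i - 0.1437j - 0.0214k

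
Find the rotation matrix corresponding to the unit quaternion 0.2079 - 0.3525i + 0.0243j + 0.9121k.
[[-0.665, -0.3964, -0.6329], [0.3621, -0.9124, 0.1909], [-0.6531, -0.1022, 0.7503]]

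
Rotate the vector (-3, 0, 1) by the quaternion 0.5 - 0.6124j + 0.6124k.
(0.888, -2.587, -1.587)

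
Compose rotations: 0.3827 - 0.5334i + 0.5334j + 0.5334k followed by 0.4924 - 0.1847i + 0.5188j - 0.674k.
0.1727 + 0.3029i + 0.9192j + 0.1829k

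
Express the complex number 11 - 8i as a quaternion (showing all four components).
11 - 8i + 0j + 0k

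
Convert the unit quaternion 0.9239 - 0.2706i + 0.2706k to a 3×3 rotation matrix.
[[0.8536, -0.5, -0.1464], [0.5, 0.7071, 0.5], [-0.1464, -0.5, 0.8536]]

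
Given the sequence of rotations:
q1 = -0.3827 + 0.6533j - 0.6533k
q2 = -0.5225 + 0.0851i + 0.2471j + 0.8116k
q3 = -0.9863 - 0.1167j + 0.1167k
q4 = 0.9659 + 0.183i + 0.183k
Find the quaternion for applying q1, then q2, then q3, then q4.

q2 · q1 = 0.5687 - 0.7242i - 0.3803j + 0.0863k
q3 · q2 · q1 = -0.6154 + 0.7486i + 0.2242j - 0.1033k
q4 · q3 · q2 · q1 = -0.7125 + 0.5694i + 0.3725j - 0.1714k
-0.7125 + 0.5694i + 0.3725j - 0.1714k


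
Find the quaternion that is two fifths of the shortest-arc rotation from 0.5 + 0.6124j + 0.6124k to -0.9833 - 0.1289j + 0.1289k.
0.8034 + 0.4774j + 0.3559k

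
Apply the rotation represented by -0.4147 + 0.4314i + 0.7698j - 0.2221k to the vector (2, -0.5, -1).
(0.022, 1.416, 1.801)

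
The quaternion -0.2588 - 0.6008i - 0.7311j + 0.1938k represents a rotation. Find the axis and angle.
axis = (-0.622, -0.7569, 0.2006), θ = 7π/6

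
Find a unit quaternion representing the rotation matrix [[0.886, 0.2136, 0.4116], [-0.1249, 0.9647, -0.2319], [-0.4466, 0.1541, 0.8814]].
0.9659 + 0.0999i + 0.2221j - 0.0876k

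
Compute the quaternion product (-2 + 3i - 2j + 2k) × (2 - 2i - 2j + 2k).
-6 + 10i - 10j - 10k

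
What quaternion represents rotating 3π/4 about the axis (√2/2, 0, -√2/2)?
0.3827 + 0.6533i - 0.6533k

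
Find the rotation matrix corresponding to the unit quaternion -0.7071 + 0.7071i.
[[1, 0, 0], [0, 0, 1], [0, -1, 0]]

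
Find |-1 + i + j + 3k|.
√12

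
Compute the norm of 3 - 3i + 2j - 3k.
√31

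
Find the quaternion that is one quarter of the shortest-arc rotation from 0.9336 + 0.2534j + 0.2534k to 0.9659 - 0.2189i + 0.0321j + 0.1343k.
0.9518 - 0.0557i + 0.1998j + 0.2258k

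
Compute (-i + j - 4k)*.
i - j + 4k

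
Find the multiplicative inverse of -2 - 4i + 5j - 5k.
-0.0286 + 0.0571i - 0.0714j + 0.0714k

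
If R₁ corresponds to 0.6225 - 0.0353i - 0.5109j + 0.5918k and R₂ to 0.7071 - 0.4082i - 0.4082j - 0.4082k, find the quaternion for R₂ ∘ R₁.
0.4588 - 0.7292i - 0.3594j + 0.3585k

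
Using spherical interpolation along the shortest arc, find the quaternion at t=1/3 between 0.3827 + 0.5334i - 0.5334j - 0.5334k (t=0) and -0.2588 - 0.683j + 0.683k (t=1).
0.4422 + 0.4455i - 0.1221j - 0.7688k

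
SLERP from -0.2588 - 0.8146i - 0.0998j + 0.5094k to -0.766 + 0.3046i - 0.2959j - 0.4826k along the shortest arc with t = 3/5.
0.4258 - 0.6427i + 0.1646j + 0.6152k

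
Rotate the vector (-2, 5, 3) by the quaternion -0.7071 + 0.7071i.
(-2, 3, -5)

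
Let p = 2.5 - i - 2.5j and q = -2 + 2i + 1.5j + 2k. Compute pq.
0.75 + 2i + 10.75j + 8.5k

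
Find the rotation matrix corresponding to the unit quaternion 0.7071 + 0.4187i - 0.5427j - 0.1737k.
[[0.3506, -0.2088, -0.9129], [-0.7001, 0.589, -0.4036], [0.622, 0.7807, 0.0603]]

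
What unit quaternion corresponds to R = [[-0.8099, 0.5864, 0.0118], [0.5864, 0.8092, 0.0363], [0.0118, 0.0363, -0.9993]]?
0.3083i + 0.9511j + 0.0191k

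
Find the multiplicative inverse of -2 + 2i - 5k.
-0.0606 - 0.0606i + 0.1515k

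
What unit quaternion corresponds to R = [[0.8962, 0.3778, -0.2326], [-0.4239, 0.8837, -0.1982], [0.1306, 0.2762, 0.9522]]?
0.9659 + 0.1228i - 0.094j - 0.2075k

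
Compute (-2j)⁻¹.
0.5j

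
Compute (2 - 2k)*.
2 + 2k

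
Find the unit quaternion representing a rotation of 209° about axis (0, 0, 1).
-0.2504 + 0.9681k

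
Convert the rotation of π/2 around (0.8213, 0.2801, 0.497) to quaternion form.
0.7071 + 0.5807i + 0.1981j + 0.3514k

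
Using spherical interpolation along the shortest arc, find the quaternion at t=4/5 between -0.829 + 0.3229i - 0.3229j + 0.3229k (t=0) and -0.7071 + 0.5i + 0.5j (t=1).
-0.7906 + 0.498i + 0.3483j + 0.0748k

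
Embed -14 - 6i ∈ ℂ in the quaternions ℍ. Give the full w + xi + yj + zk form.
-14 - 6i + 0j + 0k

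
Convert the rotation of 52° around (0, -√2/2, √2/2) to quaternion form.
0.8988 - 0.31j + 0.31k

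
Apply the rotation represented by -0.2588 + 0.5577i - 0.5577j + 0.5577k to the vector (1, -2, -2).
(-1.399, 0.244, 2.643)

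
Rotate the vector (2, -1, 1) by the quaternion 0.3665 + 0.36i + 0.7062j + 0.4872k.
(-0.227, 1.889, -1.542)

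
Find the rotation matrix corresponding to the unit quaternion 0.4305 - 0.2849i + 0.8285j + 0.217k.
[[-0.467, -0.6589, 0.5897], [-0.2852, 0.7435, 0.6049], [-0.837, 0.1143, -0.5352]]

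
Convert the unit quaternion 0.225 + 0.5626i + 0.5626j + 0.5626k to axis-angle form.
axis = (√3/3, √3/3, √3/3), θ = 154°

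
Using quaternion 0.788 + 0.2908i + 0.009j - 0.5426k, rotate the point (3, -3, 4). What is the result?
(-2.554, -5.148, 0.988)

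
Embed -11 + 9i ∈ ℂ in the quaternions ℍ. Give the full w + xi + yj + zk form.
-11 + 9i + 0j + 0k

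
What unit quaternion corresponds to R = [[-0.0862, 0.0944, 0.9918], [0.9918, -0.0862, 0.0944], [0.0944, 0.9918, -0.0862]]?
0.4305 + 0.5211i + 0.5211j + 0.5211k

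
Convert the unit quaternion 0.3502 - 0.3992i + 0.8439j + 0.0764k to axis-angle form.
axis = (-0.4262, 0.901, 0.0816), θ = 139°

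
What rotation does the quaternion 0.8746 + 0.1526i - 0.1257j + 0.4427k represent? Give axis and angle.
axis = (0.3147, -0.2593, 0.9131), θ = 58°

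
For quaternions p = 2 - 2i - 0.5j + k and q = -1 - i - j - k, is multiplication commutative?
No: pq = -3.5 + 1.5i - 4.5j - 1.5k ≠ -3.5 - 1.5i + 1.5j - 4.5k = qp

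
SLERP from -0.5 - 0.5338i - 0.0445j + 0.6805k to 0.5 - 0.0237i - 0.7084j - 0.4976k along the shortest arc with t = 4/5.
-0.5438 - 0.1056i + 0.593j + 0.5843k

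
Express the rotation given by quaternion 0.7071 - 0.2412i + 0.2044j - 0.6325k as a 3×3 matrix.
[[0.1163, 0.7959, 0.5942], [-0.9931, 0.0835, 0.0825], [0.0161, -0.5997, 0.8001]]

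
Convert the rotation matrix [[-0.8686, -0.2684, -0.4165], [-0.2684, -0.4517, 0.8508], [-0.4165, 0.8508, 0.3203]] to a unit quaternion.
-0.2563i + 0.5236j + 0.8125k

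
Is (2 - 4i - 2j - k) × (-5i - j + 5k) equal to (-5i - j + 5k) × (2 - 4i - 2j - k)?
No: pq = -17 - 21i + 23j + 4k ≠ -17 + i - 27j + 16k = qp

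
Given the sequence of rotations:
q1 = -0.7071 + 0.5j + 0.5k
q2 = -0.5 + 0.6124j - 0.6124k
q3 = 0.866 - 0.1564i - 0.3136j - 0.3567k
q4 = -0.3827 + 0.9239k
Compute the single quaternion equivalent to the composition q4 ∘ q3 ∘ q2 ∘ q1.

q2 · q1 = 0.3535 + 0.6124i - 0.683j + 0.183k
q3 · q2 · q1 = 0.253 + 0.174i - 0.8922j + 0.3313k
q4 · q3 · q2 · q1 = -0.4029 + 0.7577i + 0.5022j + 0.107k
-0.4029 + 0.7577i + 0.5022j + 0.107k


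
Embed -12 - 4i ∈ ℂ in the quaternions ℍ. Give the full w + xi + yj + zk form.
-12 - 4i + 0j + 0k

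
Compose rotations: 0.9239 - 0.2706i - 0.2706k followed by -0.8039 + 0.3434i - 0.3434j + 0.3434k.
-0.5569 + 0.6277i - 0.3173j + 0.4419k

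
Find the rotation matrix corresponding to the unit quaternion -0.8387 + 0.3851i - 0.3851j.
[[0.7034, -0.2966, 0.646], [-0.2966, 0.7034, 0.646], [-0.646, -0.646, 0.4068]]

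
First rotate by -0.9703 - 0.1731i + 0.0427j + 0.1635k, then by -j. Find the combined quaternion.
0.0427 - 0.1635i + 0.9703j - 0.1731k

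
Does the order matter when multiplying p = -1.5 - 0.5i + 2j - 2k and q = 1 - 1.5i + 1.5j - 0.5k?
Yes: pq = -6.25 + 3.75i + 2.5j + k ≠ -6.25 - 0.25i - 3j - 3.5k = qp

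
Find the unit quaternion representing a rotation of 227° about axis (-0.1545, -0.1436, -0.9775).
-0.3987 - 0.1417i - 0.1317j - 0.8964k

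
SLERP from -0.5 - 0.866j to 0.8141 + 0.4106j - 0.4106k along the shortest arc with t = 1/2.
-0.6999 - 0.6799j + 0.2187k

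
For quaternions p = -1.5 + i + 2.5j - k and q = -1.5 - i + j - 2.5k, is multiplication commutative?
No: pq = -1.75 - 5.25i - 1.75j + 8.75k ≠ -1.75 + 5.25i - 8.75j + 1.75k = qp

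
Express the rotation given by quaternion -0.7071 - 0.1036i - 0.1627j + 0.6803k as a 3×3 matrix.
[[0.0214, 0.9958, 0.0891], [-0.9284, 0.0529, -0.3679], [-0.371, -0.0749, 0.9256]]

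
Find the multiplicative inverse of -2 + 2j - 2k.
-0.1667 - 0.1667j + 0.1667k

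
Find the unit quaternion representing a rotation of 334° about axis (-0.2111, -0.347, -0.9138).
-0.9744 - 0.0475i - 0.0781j - 0.2056k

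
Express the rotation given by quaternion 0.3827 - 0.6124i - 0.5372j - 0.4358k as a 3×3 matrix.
[[0.043, 0.9915, 0.1226], [0.3244, -0.1299, 0.937], [0.9449, -0.0005, -0.3272]]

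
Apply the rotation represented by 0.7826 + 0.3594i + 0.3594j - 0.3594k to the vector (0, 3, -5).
(0.942, 5.554, -1.504)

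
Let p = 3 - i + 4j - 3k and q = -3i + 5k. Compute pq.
12 + 11i + 14j + 27k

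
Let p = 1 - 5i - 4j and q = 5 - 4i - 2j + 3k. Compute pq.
-23 - 41i - 7j - 3k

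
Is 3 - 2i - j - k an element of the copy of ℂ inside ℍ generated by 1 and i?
No. The quaternion 3 - 2i - j - k has j-coefficient y = -1 and k-coefficient z = -1, not both zero, so it does not lie in the complex subalgebra spanned by 1 and i.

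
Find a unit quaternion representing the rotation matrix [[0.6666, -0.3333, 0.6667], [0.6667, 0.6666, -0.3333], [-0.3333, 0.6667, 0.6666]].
0.866 + 0.2887i + 0.2887j + 0.2887k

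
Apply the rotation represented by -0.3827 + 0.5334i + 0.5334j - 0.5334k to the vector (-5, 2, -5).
(5.898, -4.359, -0.46)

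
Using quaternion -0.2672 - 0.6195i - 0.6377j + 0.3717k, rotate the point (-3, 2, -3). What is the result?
(2.606, 0.553, 3.861)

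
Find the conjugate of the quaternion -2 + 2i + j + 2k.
-2 - 2i - j - 2k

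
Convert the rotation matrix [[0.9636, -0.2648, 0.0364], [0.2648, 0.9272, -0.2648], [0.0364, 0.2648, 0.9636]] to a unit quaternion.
0.9816 + 0.1349i + 0.1349k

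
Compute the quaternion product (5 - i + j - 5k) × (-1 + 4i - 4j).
3 + i - 41j + 5k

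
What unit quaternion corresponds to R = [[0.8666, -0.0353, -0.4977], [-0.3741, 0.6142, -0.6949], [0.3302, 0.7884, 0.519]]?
0.866 + 0.4282i - 0.239j - 0.0978k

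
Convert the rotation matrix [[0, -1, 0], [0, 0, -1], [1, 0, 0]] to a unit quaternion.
0.5 + 0.5i - 0.5j + 0.5k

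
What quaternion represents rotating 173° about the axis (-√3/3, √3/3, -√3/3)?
0.061 - 0.5763i + 0.5763j - 0.5763k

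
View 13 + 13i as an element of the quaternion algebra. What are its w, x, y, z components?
13 + 13i + 0j + 0k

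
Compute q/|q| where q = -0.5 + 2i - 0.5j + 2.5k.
-0.1525 + 0.61i - 0.1525j + 0.7625k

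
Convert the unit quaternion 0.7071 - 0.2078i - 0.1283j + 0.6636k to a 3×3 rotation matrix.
[[0.0863, -0.8851, -0.4572], [0.9918, 0.0329, 0.1236], [-0.0944, -0.4642, 0.8807]]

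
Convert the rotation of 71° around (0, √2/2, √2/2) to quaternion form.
0.8141 + 0.4106j + 0.4106k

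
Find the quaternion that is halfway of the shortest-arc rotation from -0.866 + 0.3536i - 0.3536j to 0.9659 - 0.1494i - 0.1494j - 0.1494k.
-0.9559 + 0.2625i - 0.1065j + 0.078k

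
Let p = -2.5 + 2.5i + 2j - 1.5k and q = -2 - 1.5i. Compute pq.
8.75 - 1.25i - 1.75j + 6k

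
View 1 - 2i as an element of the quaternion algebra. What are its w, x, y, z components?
1 - 2i + 0j + 0k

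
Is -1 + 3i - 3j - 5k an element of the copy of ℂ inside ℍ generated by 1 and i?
No. The quaternion -1 + 3i - 3j - 5k has j-coefficient y = -3 and k-coefficient z = -5, not both zero, so it does not lie in the complex subalgebra spanned by 1 and i.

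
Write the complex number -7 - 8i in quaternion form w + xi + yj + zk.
-7 - 8i + 0j + 0k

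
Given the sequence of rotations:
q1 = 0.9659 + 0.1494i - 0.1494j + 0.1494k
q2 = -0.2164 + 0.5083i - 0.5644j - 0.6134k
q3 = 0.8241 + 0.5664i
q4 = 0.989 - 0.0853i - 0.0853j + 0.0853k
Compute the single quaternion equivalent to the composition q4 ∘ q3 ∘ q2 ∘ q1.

q2 · q1 = -0.2776 + 0.2827i - 0.6804j - 0.6164k
q3 · q2 · q1 = -0.3889 + 0.0757i - 0.2116j - 0.8934k
q4 · q3 · q2 · q1 = -0.32 + 0.2023i - 0.2458j - 0.8922k
-0.32 + 0.2023i - 0.2458j - 0.8922k


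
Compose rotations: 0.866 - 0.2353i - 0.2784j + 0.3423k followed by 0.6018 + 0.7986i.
0.7091 + 0.55i - 0.4409j - 0.0163k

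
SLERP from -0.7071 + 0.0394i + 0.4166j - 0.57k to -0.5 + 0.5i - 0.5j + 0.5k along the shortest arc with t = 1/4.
-0.4521 - 0.1435i + 0.5503j - 0.6871k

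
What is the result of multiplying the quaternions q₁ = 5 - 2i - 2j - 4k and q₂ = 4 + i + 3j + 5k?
48 - i + 13j + 5k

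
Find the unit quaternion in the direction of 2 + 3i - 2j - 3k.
0.3922 + 0.5883i - 0.3922j - 0.5883k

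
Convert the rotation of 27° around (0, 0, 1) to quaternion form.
0.9724 + 0.2334k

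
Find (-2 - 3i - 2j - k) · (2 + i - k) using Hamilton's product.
-2 - 6i - 8j + 2k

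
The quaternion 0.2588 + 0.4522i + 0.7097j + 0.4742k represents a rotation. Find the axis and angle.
axis = (0.4681, 0.7347, 0.4909), θ = 5π/6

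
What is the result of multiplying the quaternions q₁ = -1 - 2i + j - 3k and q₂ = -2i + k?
-1 + 3i + 8j + k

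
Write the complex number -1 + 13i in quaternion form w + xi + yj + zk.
-1 + 13i + 0j + 0k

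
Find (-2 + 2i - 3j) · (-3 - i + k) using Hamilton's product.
8 - 7i + 7j - 5k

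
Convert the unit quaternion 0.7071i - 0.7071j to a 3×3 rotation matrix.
[[0, -1, 0], [-1, 0, 0], [0, 0, -1]]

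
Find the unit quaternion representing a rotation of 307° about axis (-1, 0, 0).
-0.8949 - 0.4462i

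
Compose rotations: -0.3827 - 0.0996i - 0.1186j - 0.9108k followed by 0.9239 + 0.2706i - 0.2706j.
-0.3587 + 0.0509i + 0.2404j - 0.9005k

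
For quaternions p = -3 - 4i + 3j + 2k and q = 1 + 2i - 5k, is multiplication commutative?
No: pq = 15 - 25i - 13j + 11k ≠ 15 + 5i + 19j + 23k = qp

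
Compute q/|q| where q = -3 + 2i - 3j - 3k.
-0.5388 + 0.3592i - 0.5388j - 0.5388k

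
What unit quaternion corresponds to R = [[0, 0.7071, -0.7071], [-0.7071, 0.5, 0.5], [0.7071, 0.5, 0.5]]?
0.7071 - 0.5j - 0.5k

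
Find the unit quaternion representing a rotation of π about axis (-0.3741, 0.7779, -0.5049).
-0.3741i + 0.7779j - 0.5049k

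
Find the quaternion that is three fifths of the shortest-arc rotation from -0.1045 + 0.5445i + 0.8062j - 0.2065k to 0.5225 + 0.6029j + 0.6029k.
0.3234 + 0.2761i + 0.843j + 0.3296k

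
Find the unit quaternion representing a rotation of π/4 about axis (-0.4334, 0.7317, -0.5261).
0.9239 - 0.1659i + 0.28j - 0.2013k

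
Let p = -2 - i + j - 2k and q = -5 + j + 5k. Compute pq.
19 + 12i - 2j - k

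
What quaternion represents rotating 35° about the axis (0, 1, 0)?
0.9537 + 0.3007j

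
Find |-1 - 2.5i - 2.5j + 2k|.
4.183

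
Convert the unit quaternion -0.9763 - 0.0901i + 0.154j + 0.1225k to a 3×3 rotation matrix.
[[0.9226, 0.2114, -0.3228], [-0.2669, 0.9538, -0.1382], [0.2786, 0.2137, 0.9363]]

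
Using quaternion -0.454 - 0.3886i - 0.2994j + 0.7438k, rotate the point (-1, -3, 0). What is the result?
(-2.438, 1.668, 1.128)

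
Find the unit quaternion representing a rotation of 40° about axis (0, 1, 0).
0.9397 + 0.342j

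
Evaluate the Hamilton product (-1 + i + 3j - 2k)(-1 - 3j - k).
8 - 10i + j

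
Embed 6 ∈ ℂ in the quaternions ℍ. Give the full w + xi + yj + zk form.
6 + 0i + 0j + 0k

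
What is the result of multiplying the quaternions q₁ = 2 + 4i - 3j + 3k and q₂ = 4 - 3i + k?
17 + 7i - 25j + 5k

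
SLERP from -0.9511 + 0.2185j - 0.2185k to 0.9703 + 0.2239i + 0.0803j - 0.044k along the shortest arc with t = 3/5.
-0.9877 - 0.1374i + 0.0408j - 0.063k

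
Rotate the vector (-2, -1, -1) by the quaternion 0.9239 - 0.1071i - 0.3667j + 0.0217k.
(-0.816, -1.395, -1.84)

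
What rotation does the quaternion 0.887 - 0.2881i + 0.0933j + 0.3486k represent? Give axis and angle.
axis = (-0.6239, 0.2021, 0.7549), θ = 55°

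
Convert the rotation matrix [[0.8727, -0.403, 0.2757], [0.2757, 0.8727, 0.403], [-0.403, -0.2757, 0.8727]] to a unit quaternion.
0.9511 - 0.1784i + 0.1784j + 0.1784k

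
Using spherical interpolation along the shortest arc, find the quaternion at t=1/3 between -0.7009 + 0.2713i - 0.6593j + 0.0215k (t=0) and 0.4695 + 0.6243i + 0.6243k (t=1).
-0.793 - 0.0655i - 0.5419j - 0.2708k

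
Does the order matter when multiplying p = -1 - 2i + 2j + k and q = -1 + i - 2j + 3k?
Yes: pq = 4 + 9i + 7j - 2k ≠ 4 - 7i - 7j - 6k = qp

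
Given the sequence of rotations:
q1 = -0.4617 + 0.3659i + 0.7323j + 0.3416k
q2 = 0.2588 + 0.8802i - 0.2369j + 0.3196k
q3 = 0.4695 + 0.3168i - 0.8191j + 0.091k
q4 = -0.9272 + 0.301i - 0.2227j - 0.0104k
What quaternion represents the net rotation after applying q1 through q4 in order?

q2 · q1 = -0.3772 - 0.6267i + 0.1152j + 0.6721k
q3 · q2 · q1 = 0.0546 - 0.9747i + 0.0931j - 0.1956k
q4 · q3 · q2 · q1 = 0.2615 + 0.9647i - 0.0295j - 0.0083k
0.2615 + 0.9647i - 0.0295j - 0.0083k


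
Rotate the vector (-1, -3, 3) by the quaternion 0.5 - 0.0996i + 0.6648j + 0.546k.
(4.184, 0.911, -0.817)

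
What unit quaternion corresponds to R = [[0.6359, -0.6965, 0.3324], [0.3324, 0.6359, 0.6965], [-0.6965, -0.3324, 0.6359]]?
0.8526 - 0.3017i + 0.3017j + 0.3017k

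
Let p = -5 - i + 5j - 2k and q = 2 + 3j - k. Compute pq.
-27 - i - 6j - 2k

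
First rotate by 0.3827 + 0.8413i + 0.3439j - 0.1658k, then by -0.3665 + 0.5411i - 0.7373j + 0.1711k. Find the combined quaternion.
-0.3136 - 0.0379i - 0.1745j + 0.9326k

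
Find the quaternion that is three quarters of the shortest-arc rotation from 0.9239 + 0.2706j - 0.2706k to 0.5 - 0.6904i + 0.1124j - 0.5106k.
0.6605 - 0.5499i + 0.1663j - 0.4835k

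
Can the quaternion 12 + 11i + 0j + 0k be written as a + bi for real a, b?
Yes. The quaternion 12 + 11i has j- and k-coefficients y = z = 0, so it lies in the complex subalgebra spanned by 1 and i.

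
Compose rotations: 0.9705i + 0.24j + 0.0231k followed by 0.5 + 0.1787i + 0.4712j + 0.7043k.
-0.3028 + 0.3271i + 0.7994j - 0.4029k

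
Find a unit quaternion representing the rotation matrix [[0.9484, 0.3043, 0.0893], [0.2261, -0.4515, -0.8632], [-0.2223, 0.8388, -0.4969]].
0.5 + 0.851i + 0.1558j - 0.0391k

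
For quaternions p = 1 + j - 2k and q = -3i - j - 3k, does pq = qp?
No: pq = -5 - 8i + 5j ≠ -5 + 2i - 7j - 6k = qp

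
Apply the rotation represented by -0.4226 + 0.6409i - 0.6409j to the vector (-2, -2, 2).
(2.369, 2.369, 0.881)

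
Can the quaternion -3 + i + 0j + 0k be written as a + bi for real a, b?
Yes. The quaternion -3 + i has j- and k-coefficients y = z = 0, so it lies in the complex subalgebra spanned by 1 and i.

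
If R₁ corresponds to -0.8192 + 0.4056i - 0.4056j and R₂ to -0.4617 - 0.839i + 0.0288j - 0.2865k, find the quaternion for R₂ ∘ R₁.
0.7302 + 0.3838i + 0.0475j + 0.5633k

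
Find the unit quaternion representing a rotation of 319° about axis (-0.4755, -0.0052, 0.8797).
-0.9367 - 0.1665i - 0.0018j + 0.3081k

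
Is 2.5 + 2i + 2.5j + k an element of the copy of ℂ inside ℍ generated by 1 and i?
No. The quaternion 2.5 + 2i + 2.5j + k has j-coefficient y = 2.5 and k-coefficient z = 1, not both zero, so it does not lie in the complex subalgebra spanned by 1 and i.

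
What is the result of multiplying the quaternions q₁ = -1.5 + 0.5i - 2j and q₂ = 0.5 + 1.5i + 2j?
2.5 - 2i - 4j + 4k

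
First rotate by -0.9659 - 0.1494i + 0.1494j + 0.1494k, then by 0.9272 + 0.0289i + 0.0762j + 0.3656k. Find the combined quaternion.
-0.9573 - 0.2097i + 0.006j - 0.1989k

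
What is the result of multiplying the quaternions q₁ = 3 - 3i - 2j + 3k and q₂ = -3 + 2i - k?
17i + 9j - 8k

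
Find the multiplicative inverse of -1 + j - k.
-0.3333 - 0.3333j + 0.3333k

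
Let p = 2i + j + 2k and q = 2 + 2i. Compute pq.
-4 + 4i + 6j + 2k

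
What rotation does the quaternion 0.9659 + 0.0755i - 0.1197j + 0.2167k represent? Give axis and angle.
axis = (0.2917, -0.4625, 0.8373), θ = π/6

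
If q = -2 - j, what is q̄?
-2 + j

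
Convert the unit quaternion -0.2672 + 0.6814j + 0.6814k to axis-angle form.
axis = (0, √2/2, √2/2), θ = 211°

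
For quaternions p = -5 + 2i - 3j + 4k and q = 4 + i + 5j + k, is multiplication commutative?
No: pq = -11 - 20i - 35j + 24k ≠ -11 + 26i - 39j - 2k = qp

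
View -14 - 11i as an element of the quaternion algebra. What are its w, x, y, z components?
-14 - 11i + 0j + 0k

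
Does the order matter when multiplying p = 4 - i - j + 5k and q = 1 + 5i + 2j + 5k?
Yes: pq = -14 + 4i + 37j + 28k ≠ -14 + 34i - 23j + 22k = qp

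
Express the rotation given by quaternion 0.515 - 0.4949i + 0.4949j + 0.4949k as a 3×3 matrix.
[[0.0203, -0.9996, 0.0199], [0.0199, 0.0203, 0.9996], [-0.9996, -0.0199, 0.0203]]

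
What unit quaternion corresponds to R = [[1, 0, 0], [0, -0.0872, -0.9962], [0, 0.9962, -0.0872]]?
0.6756 + 0.7373i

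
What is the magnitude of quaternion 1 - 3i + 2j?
√14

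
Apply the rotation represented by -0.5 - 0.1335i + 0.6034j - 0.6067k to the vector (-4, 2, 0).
(0.322, -1.326, -4.259)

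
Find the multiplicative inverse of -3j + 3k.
0.1667j - 0.1667k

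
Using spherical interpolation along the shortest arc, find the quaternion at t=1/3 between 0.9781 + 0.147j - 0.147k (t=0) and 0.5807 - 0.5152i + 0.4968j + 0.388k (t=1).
0.9334 - 0.1971i + 0.2969j + 0.0415k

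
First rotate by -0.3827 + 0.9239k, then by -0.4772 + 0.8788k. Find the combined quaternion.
-0.6293 - 0.7772k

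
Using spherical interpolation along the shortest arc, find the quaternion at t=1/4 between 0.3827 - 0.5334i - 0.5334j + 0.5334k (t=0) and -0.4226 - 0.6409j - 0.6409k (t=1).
0.4853 - 0.4705i - 0.2466j + 0.6945k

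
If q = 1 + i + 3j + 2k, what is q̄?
1 - i - 3j - 2k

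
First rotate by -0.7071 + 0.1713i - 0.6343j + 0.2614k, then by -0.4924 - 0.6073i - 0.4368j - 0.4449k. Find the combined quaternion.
0.2914 - 0.0513i + 0.7037j + 0.6459k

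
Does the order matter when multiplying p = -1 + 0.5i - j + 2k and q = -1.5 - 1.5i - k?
Yes: pq = 4.25 + 1.75i - j - 3.5k ≠ 4.25 - 0.25i + 4j - 0.5k = qp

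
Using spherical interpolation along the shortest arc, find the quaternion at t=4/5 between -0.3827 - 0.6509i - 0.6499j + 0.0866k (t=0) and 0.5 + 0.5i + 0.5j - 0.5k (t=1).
-0.4852 - 0.5409i - 0.5407j + 0.4237k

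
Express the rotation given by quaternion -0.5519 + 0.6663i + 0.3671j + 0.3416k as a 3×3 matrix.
[[0.4971, 0.8663, 0.05], [0.1121, -0.1213, 0.9863], [0.8604, -0.4847, -0.1574]]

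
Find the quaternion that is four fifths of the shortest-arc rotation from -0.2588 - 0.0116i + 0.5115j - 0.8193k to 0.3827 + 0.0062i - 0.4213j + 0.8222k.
-0.3585 - 0.0073i + 0.4402j - 0.8232k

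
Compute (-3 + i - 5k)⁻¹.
-0.0857 - 0.0286i + 0.1429k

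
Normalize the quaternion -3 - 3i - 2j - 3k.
-0.5388 - 0.5388i - 0.3592j - 0.5388k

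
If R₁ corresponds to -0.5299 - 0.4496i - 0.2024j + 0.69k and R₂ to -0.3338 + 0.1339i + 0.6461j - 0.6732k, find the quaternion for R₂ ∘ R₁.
0.8324 + 0.3887i - 0.0645j + 0.3898k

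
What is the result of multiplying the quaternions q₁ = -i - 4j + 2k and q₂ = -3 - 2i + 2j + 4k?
-2 - 17i + 12j - 16k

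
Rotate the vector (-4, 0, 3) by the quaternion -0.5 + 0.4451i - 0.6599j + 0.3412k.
(3.306, 3.699, 0.623)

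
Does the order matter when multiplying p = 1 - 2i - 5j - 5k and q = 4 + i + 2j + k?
Yes: pq = 21 - 2i - 21j - 18k ≠ 21 - 12i - 15j - 20k = qp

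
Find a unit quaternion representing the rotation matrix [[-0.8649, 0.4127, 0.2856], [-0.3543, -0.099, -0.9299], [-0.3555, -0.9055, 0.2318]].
-0.2588 - 0.0236i - 0.6193j + 0.7409k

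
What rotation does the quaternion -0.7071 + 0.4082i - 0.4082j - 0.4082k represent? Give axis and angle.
axis = (√3/3, -√3/3, -√3/3), θ = 3π/2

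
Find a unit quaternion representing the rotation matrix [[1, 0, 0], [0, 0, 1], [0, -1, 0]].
0.7071 - 0.7071i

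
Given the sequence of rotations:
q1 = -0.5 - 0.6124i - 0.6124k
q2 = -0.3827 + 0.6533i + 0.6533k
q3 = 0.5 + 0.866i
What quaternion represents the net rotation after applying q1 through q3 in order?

q2 · q1 = 0.9915 - 0.0923i - 0.0923k
q3 · q2 · q1 = 0.5757 + 0.8125i + 0.0799j - 0.0461k
0.5757 + 0.8125i + 0.0799j - 0.0461k


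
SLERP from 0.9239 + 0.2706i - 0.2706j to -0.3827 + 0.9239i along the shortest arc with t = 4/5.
0.6235 - 0.7779i - 0.0787j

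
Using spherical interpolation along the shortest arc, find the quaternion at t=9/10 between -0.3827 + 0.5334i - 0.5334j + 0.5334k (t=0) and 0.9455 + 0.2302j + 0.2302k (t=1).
-0.9439 + 0.0685i - 0.2864j - 0.1493k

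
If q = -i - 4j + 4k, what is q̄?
i + 4j - 4k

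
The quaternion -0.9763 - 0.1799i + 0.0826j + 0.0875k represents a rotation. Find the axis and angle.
axis = (-0.8312, 0.3816, 0.4043), θ = 335°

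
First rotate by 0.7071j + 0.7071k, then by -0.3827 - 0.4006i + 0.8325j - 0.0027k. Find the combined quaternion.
-0.5868 + 0.5906i + 0.0127j - 0.5539k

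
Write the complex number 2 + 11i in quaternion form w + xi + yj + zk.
2 + 11i + 0j + 0k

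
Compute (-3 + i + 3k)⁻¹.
-0.1579 - 0.0526i - 0.1579k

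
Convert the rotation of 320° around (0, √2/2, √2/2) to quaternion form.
-0.9397 + 0.2418j + 0.2418k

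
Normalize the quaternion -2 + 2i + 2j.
-0.5774 + 0.5774i + 0.5774j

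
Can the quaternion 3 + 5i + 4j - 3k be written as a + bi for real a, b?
No. The quaternion 3 + 5i + 4j - 3k has j-coefficient y = 4 and k-coefficient z = -3, not both zero, so it does not lie in the complex subalgebra spanned by 1 and i.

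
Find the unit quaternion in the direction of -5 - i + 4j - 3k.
-0.7001 - 0.14i + 0.5601j - 0.4201k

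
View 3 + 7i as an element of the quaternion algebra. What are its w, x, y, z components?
3 + 7i + 0j + 0k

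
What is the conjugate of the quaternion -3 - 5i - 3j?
-3 + 5i + 3j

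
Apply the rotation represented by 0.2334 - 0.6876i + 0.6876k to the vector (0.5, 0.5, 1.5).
(-1.552, 0.196, -0.552)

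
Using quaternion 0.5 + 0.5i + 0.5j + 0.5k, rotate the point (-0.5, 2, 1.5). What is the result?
(1.5, -0.5, 2)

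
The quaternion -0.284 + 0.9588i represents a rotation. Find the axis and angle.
axis = (1, 0, 0), θ = 213°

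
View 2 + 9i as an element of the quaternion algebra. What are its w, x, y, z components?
2 + 9i + 0j + 0k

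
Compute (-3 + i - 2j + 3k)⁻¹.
-0.1304 - 0.0435i + 0.087j - 0.1304k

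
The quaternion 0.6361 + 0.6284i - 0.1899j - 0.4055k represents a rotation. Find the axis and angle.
axis = (0.8144, -0.2461, -0.5255), θ = 101°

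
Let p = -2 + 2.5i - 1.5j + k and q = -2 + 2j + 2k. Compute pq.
5 - 10i - 6j - k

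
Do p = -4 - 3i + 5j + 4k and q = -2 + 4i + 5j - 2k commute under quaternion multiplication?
No: pq = 3 - 40i - 20j - 35k ≠ 3 + 20i - 40j + 35k = qp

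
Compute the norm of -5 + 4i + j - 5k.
√67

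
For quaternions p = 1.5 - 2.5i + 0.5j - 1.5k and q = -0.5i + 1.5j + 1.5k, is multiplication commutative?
No: pq = 0.25 + 2.25i + 6.75j - 1.25k ≠ 0.25 - 3.75i - 2.25j + 5.75k = qp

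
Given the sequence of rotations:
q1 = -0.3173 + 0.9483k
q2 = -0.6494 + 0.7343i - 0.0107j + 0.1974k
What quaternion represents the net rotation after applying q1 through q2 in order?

q2 · q1 = 0.0189 - 0.2431i - 0.6929j - 0.6785k
0.0189 - 0.2431i - 0.6929j - 0.6785k


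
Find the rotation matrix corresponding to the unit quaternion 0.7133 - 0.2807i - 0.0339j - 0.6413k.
[[0.1752, 0.9339, 0.3117], [-0.8958, 0.0199, 0.4439], [0.4084, -0.357, 0.8401]]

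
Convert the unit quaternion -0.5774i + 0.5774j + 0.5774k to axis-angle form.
axis = (-√3/3, √3/3, √3/3), θ = π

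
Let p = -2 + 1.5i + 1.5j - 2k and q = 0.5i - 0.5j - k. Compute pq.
-2 - 3.5i + 1.5j + 0.5k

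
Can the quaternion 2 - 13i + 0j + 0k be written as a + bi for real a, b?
Yes. The quaternion 2 - 13i has j- and k-coefficients y = z = 0, so it lies in the complex subalgebra spanned by 1 and i.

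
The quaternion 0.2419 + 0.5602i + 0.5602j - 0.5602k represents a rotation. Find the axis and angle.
axis = (√3/3, √3/3, -√3/3), θ = 152°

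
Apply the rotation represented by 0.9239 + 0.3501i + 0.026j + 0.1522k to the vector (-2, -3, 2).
(-0.806, -4.002, -0.575)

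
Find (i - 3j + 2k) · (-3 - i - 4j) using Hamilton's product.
-11 + 5i + 7j - 13k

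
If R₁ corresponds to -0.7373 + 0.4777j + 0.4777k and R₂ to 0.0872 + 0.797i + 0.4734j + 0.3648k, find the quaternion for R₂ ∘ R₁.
-0.4647 - 0.5357i - 0.6881j + 0.1534k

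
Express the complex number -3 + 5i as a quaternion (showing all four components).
-3 + 5i + 0j + 0k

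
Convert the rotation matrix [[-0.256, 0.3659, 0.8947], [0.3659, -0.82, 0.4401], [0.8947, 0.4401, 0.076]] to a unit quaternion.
0.6099i + 0.3j + 0.7335k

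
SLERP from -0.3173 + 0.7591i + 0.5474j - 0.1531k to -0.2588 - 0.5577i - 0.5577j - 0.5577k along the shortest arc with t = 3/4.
0.1163 + 0.6713i + 0.6096j + 0.4053k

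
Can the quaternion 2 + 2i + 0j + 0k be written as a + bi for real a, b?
Yes. The quaternion 2 + 2i has j- and k-coefficients y = z = 0, so it lies in the complex subalgebra spanned by 1 and i.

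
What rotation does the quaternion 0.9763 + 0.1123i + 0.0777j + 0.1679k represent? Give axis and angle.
axis = (0.5189, 0.359, 0.7758), θ = 25°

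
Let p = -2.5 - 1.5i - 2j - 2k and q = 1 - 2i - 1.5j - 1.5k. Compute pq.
-11.5 + 3.5i + 3.5j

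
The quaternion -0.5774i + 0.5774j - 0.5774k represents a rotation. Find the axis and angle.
axis = (-√3/3, √3/3, -√3/3), θ = π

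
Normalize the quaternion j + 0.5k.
0.8944j + 0.4472k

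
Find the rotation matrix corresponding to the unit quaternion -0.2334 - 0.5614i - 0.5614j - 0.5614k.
[[-0.2607, 0.3683, 0.8924], [0.8924, -0.2607, 0.3683], [0.3683, 0.8924, -0.2607]]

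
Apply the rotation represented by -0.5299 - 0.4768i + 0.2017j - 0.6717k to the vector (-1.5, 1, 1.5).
(-0.288, -2.301, -0.351)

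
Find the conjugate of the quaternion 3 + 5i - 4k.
3 - 5i + 4k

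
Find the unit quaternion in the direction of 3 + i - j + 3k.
0.6708 + 0.2236i - 0.2236j + 0.6708k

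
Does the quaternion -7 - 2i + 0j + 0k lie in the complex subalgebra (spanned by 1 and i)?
Yes. The quaternion -7 - 2i has j- and k-coefficients y = z = 0, so it lies in the complex subalgebra spanned by 1 and i.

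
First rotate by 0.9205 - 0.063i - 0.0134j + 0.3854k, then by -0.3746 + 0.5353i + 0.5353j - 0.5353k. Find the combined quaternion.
-0.0976 + 0.7155i + 0.3252j - 0.6106k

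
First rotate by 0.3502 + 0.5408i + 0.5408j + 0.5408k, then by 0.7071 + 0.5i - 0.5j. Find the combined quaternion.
0.2476 + 0.2871i - 0.0631j + 0.9232k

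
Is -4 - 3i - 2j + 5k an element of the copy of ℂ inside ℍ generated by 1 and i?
No. The quaternion -4 - 3i - 2j + 5k has j-coefficient y = -2 and k-coefficient z = 5, not both zero, so it does not lie in the complex subalgebra spanned by 1 and i.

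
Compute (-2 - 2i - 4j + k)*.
-2 + 2i + 4j - k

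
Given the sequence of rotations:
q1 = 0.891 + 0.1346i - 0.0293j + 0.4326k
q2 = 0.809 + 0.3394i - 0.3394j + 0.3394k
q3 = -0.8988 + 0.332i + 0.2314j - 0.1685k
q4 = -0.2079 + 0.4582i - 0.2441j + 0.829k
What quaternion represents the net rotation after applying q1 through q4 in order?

q2 · q1 = 0.5184 + 0.2744i - 0.4273j + 0.6881k
q3 · q2 · q1 = -0.3422 + 0.0127i + 0.2293j - 0.9112k
q4 · q3 · q2 · q1 = 0.8767 - 0.1271i + 0.4639j + 0.0139k
0.8767 - 0.1271i + 0.4639j + 0.0139k


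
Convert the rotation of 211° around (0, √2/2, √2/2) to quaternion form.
-0.2672 + 0.6814j + 0.6814k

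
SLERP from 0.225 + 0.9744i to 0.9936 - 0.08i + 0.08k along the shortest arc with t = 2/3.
0.9208 + 0.3846i + 0.0658k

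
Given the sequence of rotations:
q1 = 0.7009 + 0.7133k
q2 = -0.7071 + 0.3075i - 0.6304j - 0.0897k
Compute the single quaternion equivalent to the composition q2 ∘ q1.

q2 · q1 = -0.4316 - 0.2341i - 0.6612j - 0.5672k
-0.4316 - 0.2341i - 0.6612j - 0.5672k


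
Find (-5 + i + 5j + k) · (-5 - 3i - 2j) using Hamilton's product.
38 + 12i - 18j + 8k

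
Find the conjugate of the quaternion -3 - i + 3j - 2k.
-3 + i - 3j + 2k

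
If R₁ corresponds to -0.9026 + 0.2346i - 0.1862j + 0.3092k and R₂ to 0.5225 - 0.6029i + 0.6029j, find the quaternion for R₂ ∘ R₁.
-0.2179 + 0.8532i - 0.4551j + 0.1324k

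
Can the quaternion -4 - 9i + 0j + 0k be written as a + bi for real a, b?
Yes. The quaternion -4 - 9i has j- and k-coefficients y = z = 0, so it lies in the complex subalgebra spanned by 1 and i.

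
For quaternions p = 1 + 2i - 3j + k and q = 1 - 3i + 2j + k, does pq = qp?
No: pq = 12 - 6i - 6j - 3k ≠ 12 + 4i + 4j + 7k = qp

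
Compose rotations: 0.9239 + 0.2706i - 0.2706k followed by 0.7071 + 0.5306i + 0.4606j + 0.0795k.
0.5312 + 0.5569i + 0.5906j - 0.2425k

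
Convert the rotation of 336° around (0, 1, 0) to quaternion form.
-0.9781 + 0.2079j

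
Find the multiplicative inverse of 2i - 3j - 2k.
-0.1176i + 0.1765j + 0.1176k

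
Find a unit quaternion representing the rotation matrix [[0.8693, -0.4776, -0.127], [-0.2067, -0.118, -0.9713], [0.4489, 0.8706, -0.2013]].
0.6225 + 0.7397i - 0.2313j + 0.1088k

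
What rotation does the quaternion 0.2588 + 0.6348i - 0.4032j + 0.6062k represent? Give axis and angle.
axis = (0.6572, -0.4174, 0.6276), θ = 5π/6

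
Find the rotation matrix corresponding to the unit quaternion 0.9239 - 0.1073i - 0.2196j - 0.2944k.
[[0.7302, 0.5911, -0.3426], [-0.4969, 0.8036, 0.3276], [0.469, -0.069, 0.8805]]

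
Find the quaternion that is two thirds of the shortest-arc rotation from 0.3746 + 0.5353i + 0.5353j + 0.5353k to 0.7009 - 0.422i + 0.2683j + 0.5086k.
0.6773 - 0.1016i + 0.417j + 0.5975k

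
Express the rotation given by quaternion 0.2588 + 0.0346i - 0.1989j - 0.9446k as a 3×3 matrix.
[[-0.8637, 0.4752, -0.1683], [-0.5027, -0.7869, 0.3579], [0.0376, 0.3937, 0.9185]]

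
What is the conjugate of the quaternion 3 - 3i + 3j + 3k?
3 + 3i - 3j - 3k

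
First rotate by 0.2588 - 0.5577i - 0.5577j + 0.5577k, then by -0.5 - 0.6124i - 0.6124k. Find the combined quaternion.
-0.1294 - 0.2212i + 0.9619j - 0.0958k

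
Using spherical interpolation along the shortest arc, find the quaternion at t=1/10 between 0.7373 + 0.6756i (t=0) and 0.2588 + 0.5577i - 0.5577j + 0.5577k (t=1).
0.7151 + 0.6929i - 0.0654j + 0.0654k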